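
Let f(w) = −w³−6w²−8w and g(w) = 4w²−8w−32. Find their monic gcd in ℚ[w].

w+2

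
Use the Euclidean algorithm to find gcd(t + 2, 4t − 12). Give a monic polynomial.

By polynomial division,
  t + 2 = (1/4)(4t − 12) + (5)
  4t − 12 = ((4/5)t − 12/5)(5) + (0)
The last nonzero remainder is the constant 5, so the polynomials are coprime and gcd = 1.

1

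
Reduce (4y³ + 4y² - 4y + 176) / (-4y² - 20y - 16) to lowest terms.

Apply the Euclidean algorithm:
  4y³ + 4y² - 4y + 176 = (-y + 4)(-4y² - 20y - 16) + (60y + 240)
  -4y² - 20y - 16 = (-(1/15)y - 1/15)(60y + 240) + (0)
Last nonzero remainder: 60y + 240. Dividing through by 60 gives the monic gcd y + 4.
Cancel y + 4 from numerator and denominator to get the reduced form.

(-y² + 3y - 11)/(y + 1)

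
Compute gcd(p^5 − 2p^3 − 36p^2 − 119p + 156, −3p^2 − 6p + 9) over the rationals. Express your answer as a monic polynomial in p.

p^2 + 2p − 3

By polynomial division,
  p^5 − 2p^3 − 36p^2 − 119p + 156 = (−(1/3)p^3 + (2/3)p^2 − (5/3)p + 52/3)(−3p^2 − 6p + 9) + (0)
Last nonzero remainder: −3p^2 − 6p + 9. Dividing through by −3 gives the monic gcd p^2 + 2p − 3.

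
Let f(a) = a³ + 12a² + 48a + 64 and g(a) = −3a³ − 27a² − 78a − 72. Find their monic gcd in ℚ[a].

a + 4

Repeated division with remainder:
  a³ + 12a² + 48a + 64 = (−1/3)(−3a³ − 27a² − 78a − 72) + (3a² + 22a + 40)
  −3a³ − 27a² − 78a − 72 = (−a − 5/3)(3a² + 22a + 40) + (−(4/3)a − 16/3)
  3a² + 22a + 40 = (−(9/4)a − 15/2)(−(4/3)a − 16/3) + (0)
Last nonzero remainder: −(4/3)a − 16/3. Dividing through by −4/3 gives the monic gcd a + 4.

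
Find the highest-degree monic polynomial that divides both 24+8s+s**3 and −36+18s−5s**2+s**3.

12−2s+s**2

Euclidean algorithm in ℚ[s]:
  s**3+8s+24 = (s**3−5s**2+18s−36) + (5s**2−10s+60)
  s**3−5s**2+18s−36 = ((1/5)s−3/5)(5s**2−10s+60) + (0)
Last nonzero remainder: 5s**2−10s+60. Dividing through by 5 gives the monic gcd s**2−2s+12.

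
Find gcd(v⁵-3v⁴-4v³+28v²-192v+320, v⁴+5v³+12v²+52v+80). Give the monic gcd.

v³+3v²+6v+40

Repeated division with remainder:
  v⁵-3v⁴-4v³+28v²-192v+320 = (v-8)(v⁴+5v³+12v²+52v+80) + (24v³+72v²+144v+960)
  v⁴+5v³+12v²+52v+80 = ((1/24)v+1/12)(24v³+72v²+144v+960) + (0)
Last nonzero remainder: 24v³+72v²+144v+960. Dividing through by 24 gives the monic gcd v³+3v²+6v+40.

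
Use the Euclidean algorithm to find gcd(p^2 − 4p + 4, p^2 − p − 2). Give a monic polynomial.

By polynomial division,
  p^2 − 4p + 4 = (p^2 − p − 2) + (−3p + 6)
  p^2 − p − 2 = (−(1/3)p − 1/3)(−3p + 6) + (0)
Last nonzero remainder: −3p + 6. Dividing through by −3 gives the monic gcd p − 2.

p − 2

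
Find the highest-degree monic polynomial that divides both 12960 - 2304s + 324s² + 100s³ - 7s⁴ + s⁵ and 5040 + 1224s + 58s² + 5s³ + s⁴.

Repeated division with remainder:
  s⁵ - 7s⁴ + 100s³ + 324s² - 2304s + 12960 = (s - 12)(s⁴ + 5s³ + 58s² + 1224s + 5040) + (102s³ - 204s² + 7344s + 73440)
  s⁴ + 5s³ + 58s² + 1224s + 5040 = ((1/102)s + 7/102)(102s³ - 204s² + 7344s + 73440) + (0)
Last nonzero remainder: 102s³ - 204s² + 7344s + 73440. Dividing through by 102 gives the monic gcd s³ - 2s² + 72s + 720.

720 + 72s - 2s² + s³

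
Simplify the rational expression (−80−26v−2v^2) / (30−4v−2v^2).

Euclidean algorithm in ℚ[v]:
  −2v^2−26v−80 = (−2v^2−4v+30) + (−22v−110)
  −2v^2−4v+30 = ((1/11)v−3/11)(−22v−110) + (0)
Last nonzero remainder: −22v−110. Dividing through by −22 gives the monic gcd v+5.
Cancel v+5 from numerator and denominator to get the reduced form.

(8+v)/(−3+v)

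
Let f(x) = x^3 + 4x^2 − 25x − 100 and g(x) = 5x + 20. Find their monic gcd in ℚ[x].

By polynomial division,
  x^3 + 4x^2 − 25x − 100 = ((1/5)x^2 − 5)(5x + 20) + (0)
Last nonzero remainder: 5x + 20. Dividing through by 5 gives the monic gcd x + 4.

x + 4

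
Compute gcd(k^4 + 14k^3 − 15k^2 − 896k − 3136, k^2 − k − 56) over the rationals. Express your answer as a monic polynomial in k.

k^2 − k − 56

Apply the Euclidean algorithm:
  k^4 + 14k^3 − 15k^2 − 896k − 3136 = (k^2 + 15k + 56)(k^2 − k − 56) + (0)
The last nonzero remainder k^2 − k − 56 is already monic.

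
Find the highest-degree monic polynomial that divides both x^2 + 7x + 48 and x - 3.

Apply the Euclidean algorithm:
  x^2 + 7x + 48 = (x + 10)(x - 3) + (78)
  x - 3 = ((1/78)x - 1/26)(78) + (0)
The last nonzero remainder is the constant 78, so the polynomials are coprime and gcd = 1.

1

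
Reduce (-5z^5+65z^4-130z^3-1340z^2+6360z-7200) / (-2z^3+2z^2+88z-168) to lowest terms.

(5z^3-25z^2-130z+600)/(2z+14)

By polynomial division,
  -5z^5+65z^4-130z^3-1340z^2+6360z-7200 = ((5/2)z^2-30z+145)(-2z^3+2z^2+88z-168) + (1430z^2-11440z+17160)
  -2z^3+2z^2+88z-168 = (-(1/715)z-7/715)(1430z^2-11440z+17160) + (0)
Last nonzero remainder: 1430z^2-11440z+17160. Dividing through by 1430 gives the monic gcd z^2-8z+12.
Cancel z^2-8z+12 from numerator and denominator to get the reduced form.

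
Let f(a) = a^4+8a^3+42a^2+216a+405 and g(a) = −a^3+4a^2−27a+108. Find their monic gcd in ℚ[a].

a^2+27

Apply the Euclidean algorithm:
  a^4+8a^3+42a^2+216a+405 = (−a−12)(−a^3+4a^2−27a+108) + (63a^2+1701)
  −a^3+4a^2−27a+108 = (−(1/63)a+4/63)(63a^2+1701) + (0)
Last nonzero remainder: 63a^2+1701. Dividing through by 63 gives the monic gcd a^2+27.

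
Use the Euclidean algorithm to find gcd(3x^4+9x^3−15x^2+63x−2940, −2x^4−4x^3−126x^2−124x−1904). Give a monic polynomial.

x^2+x+28

By polynomial division,
  3x^4+9x^3−15x^2+63x−2940 = (−3/2)(−2x^4−4x^3−126x^2−124x−1904) + (3x^3−204x^2−123x−5796)
  −2x^4−4x^3−126x^2−124x−1904 = (−(2/3)x−140/3)(3x^3−204x^2−123x−5796) + (−9728x^2−9728x−272384)
  3x^3−204x^2−123x−5796 = (−(3/9728)x+207/9728)(−9728x^2−9728x−272384) + (0)
Last nonzero remainder: −9728x^2−9728x−272384. Dividing through by −9728 gives the monic gcd x^2+x+28.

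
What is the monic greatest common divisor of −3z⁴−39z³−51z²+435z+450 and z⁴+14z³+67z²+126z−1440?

Apply the Euclidean algorithm:
  −3z⁴−39z³−51z²+435z+450 = (−3)(z⁴+14z³+67z²+126z−1440) + (3z³+150z²+813z−3870)
  z⁴+14z³+67z²+126z−1440 = ((1/3)z−12)(3z³+150z²+813z−3870) + (1596z²+11172z−47880)
  3z³+150z²+813z−3870 = ((1/532)z+43/532)(1596z²+11172z−47880) + (0)
Last nonzero remainder: 1596z²+11172z−47880. Dividing through by 1596 gives the monic gcd z²+7z−30.

z²+7z−30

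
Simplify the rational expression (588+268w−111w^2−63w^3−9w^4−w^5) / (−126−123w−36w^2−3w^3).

Repeated division with remainder:
  −w^5−9w^4−63w^3−111w^2+268w+588 = ((1/3)w^2−w+58/3)(−3w^3−36w^2−123w−126) + (504w^2+2520w+3024)
  −3w^3−36w^2−123w−126 = (−(1/168)w−1/24)(504w^2+2520w+3024) + (0)
Last nonzero remainder: 504w^2+2520w+3024. Dividing through by 504 gives the monic gcd w^2+5w+6.
Cancel w^2+5w+6 from numerator and denominator to get the reduced form.

(−98+37w+4w^2+w^3)/(21+3w)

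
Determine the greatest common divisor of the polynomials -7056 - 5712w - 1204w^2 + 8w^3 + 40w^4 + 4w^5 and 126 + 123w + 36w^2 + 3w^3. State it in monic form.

Euclidean algorithm in ℚ[w]:
  4w^5 + 40w^4 + 8w^3 - 1204w^2 - 5712w - 7056 = ((4/3)w^2 - (8/3)w - 20)(3w^3 + 36w^2 + 123w + 126) + (-324w^2 - 2916w - 4536)
  3w^3 + 36w^2 + 123w + 126 = (-(1/108)w - 1/36)(-324w^2 - 2916w - 4536) + (0)
Last nonzero remainder: -324w^2 - 2916w - 4536. Dividing through by -324 gives the monic gcd w^2 + 9w + 14.

14 + 9w + w^2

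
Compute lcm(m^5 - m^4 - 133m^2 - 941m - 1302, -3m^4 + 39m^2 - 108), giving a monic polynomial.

By polynomial division,
  m^5 - m^4 - 133m^2 - 941m - 1302 = (-(1/3)m + 1/3)(-3m^4 + 39m^2 - 108) + (13m^3 - 146m^2 - 977m - 1266)
  -3m^4 + 39m^2 - 108 = (-(3/13)m - 438/169)(13m^3 - 146m^2 - 977m - 1266) + (-(95460/169)m^2 - (477300/169)m - 572760/169)
  13m^3 - 146m^2 - 977m - 1266 = (-(2197/95460)m + 35659/95460)(-(95460/169)m^2 - (477300/169)m - 572760/169) + (0)
Last nonzero remainder: -(95460/169)m^2 - (477300/169)m - 572760/169. Dividing through by -95460/169 gives the monic gcd m^2 + 5m + 6.
Then lcm(f, g) = f·g / gcd(f, g); expanding and making the result monic gives the answer.

m^7 - 6m^6 + 11m^5 - 139m^4 - 276m^3 + 2605m^2 + 864m - 7812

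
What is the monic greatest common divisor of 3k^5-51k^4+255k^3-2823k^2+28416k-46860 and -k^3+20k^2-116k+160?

Euclidean algorithm in ℚ[k]:
  3k^5-51k^4+255k^3-2823k^2+28416k-46860 = (-3k^2-9k-87)(-k^3+20k^2-116k+160) + (-1647k^2+19764k-32940)
  -k^3+20k^2-116k+160 = ((1/1647)k-8/1647)(-1647k^2+19764k-32940) + (0)
Last nonzero remainder: -1647k^2+19764k-32940. Dividing through by -1647 gives the monic gcd k^2-12k+20.

k^2-12k+20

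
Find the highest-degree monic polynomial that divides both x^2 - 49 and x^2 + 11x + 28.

x + 7

Repeated division with remainder:
  x^2 - 49 = (x^2 + 11x + 28) + (-11x - 77)
  x^2 + 11x + 28 = (-(1/11)x - 4/11)(-11x - 77) + (0)
Last nonzero remainder: -11x - 77. Dividing through by -11 gives the monic gcd x + 7.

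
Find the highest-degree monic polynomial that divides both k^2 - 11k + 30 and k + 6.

Euclidean algorithm in ℚ[k]:
  k^2 - 11k + 30 = (k - 17)(k + 6) + (132)
  k + 6 = ((1/132)k + 1/22)(132) + (0)
The last nonzero remainder is the constant 132, so the polynomials are coprime and gcd = 1.

1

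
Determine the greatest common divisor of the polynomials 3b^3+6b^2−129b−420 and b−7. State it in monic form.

b−7

Repeated division with remainder:
  3b^3+6b^2−129b−420 = (3b^2+27b+60)(b−7) + (0)
The last nonzero remainder b−7 is already monic.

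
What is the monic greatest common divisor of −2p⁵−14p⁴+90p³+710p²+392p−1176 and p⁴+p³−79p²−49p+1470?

Apply the Euclidean algorithm:
  −2p⁵−14p⁴+90p³+710p²+392p−1176 = (−2p−12)(p⁴+p³−79p²−49p+1470) + (−56p³−336p²+2744p+16464)
  p⁴+p³−79p²−49p+1470 = (−(1/56)p+5/56)(−56p³−336p²+2744p+16464) + (0)
Last nonzero remainder: −56p³−336p²+2744p+16464. Dividing through by −56 gives the monic gcd p³+6p²−49p−294.

p³+6p²−49p−294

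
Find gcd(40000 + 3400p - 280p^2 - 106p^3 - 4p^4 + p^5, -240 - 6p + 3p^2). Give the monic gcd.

By polynomial division,
  p^5 - 4p^4 - 106p^3 - 280p^2 + 3400p + 40000 = ((1/3)p^3 - (2/3)p^2 - 10p - 500/3)(3p^2 - 6p - 240) + (0)
Last nonzero remainder: 3p^2 - 6p - 240. Dividing through by 3 gives the monic gcd p^2 - 2p - 80.

-80 - 2p + p^2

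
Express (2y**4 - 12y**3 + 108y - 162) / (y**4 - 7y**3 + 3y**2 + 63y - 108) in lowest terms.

By polynomial division,
  2y**4 - 12y**3 + 108y - 162 = (2)(y**4 - 7y**3 + 3y**2 + 63y - 108) + (2y**3 - 6y**2 - 18y + 54)
  y**4 - 7y**3 + 3y**2 + 63y - 108 = ((1/2)y - 2)(2y**3 - 6y**2 - 18y + 54) + (0)
Last nonzero remainder: 2y**3 - 6y**2 - 18y + 54. Dividing through by 2 gives the monic gcd y**3 - 3y**2 - 9y + 27.
Cancel y**3 - 3y**2 - 9y + 27 from numerator and denominator to get the reduced form.

(2y - 6)/(y - 4)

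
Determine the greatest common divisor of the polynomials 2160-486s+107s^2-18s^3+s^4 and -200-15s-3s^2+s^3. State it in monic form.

-8+s

Apply the Euclidean algorithm:
  s^4-18s^3+107s^2-486s+2160 = (s-15)(s^3-3s^2-15s-200) + (77s^2-511s-840)
  s^3-3s^2-15s-200 = ((1/77)s+40/847)(77s^2-511s-840) + ((2425/121)s-19400/121)
  77s^2-511s-840 = ((9317/2425)s+2541/485)((2425/121)s-19400/121) + (0)
Last nonzero remainder: (2425/121)s-19400/121. Dividing through by 2425/121 gives the monic gcd s-8.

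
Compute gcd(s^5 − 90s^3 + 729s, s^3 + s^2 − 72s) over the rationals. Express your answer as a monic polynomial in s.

s^2 + 9s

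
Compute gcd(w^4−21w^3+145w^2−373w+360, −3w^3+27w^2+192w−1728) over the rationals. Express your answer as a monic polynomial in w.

Apply the Euclidean algorithm:
  w^4−21w^3+145w^2−373w+360 = (−(1/3)w+4)(−3w^3+27w^2+192w−1728) + (101w^2−1717w+7272)
  −3w^3+27w^2+192w−1728 = (−(3/101)w−24/101)(101w^2−1717w+7272) + (0)
Last nonzero remainder: 101w^2−1717w+7272. Dividing through by 101 gives the monic gcd w^2−17w+72.

w^2−17w+72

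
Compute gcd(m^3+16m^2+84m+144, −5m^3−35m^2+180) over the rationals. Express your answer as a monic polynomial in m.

m+6

By polynomial division,
  m^3+16m^2+84m+144 = (−1/5)(−5m^3−35m^2+180) + (9m^2+84m+180)
  −5m^3−35m^2+180 = (−(5/9)m+35/27)(9m^2+84m+180) + (−(80/9)m−160/3)
  9m^2+84m+180 = (−(81/80)m−27/8)(−(80/9)m−160/3) + (0)
Last nonzero remainder: −(80/9)m−160/3. Dividing through by −80/9 gives the monic gcd m+6.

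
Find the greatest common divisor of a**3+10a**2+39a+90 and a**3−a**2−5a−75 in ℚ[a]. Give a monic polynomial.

a**2+4a+15

By polynomial division,
  a**3+10a**2+39a+90 = (a**3−a**2−5a−75) + (11a**2+44a+165)
  a**3−a**2−5a−75 = ((1/11)a−5/11)(11a**2+44a+165) + (0)
Last nonzero remainder: 11a**2+44a+165. Dividing through by 11 gives the monic gcd a**2+4a+15.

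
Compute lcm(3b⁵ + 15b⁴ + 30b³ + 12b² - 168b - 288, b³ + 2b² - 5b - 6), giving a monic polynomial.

Apply the Euclidean algorithm:
  3b⁵ + 15b⁴ + 30b³ + 12b² - 168b - 288 = (3b² + 9b + 27)(b³ + 2b² - 5b - 6) + (21b² + 21b - 126)
  b³ + 2b² - 5b - 6 = ((1/21)b + 1/21)(21b² + 21b - 126) + (0)
Last nonzero remainder: 21b² + 21b - 126. Dividing through by 21 gives the monic gcd b² + b - 6.
Then lcm(f, g) = f·g / gcd(f, g); expanding and making the result monic gives the answer.

b⁶ + 6b⁵ + 15b⁴ + 14b³ - 52b² - 152b - 96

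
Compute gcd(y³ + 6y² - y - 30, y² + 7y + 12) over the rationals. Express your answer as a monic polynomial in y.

Euclidean algorithm in ℚ[y]:
  y³ + 6y² - y - 30 = (y - 1)(y² + 7y + 12) + (-6y - 18)
  y² + 7y + 12 = (-(1/6)y - 2/3)(-6y - 18) + (0)
Last nonzero remainder: -6y - 18. Dividing through by -6 gives the monic gcd y + 3.

y + 3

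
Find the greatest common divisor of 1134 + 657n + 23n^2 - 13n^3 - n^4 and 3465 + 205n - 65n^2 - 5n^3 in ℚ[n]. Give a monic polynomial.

-63 + 2n + n^2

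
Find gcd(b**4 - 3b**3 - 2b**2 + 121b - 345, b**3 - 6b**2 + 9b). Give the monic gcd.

Repeated division with remainder:
  b**4 - 3b**3 - 2b**2 + 121b - 345 = (b + 3)(b**3 - 6b**2 + 9b) + (7b**2 + 94b - 345)
  b**3 - 6b**2 + 9b = ((1/7)b - 136/49)(7b**2 + 94b - 345) + ((15640/49)b - 46920/49)
  7b**2 + 94b - 345 = ((343/15640)b + 49/136)((15640/49)b - 46920/49) + (0)
Last nonzero remainder: (15640/49)b - 46920/49. Dividing through by 15640/49 gives the monic gcd b - 3.

b - 3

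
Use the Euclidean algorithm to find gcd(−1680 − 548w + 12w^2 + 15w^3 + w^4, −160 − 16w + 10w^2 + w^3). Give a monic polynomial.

40 + 14w + w^2

By polynomial division,
  w^4 + 15w^3 + 12w^2 − 548w − 1680 = (w + 5)(w^3 + 10w^2 − 16w − 160) + (−22w^2 − 308w − 880)
  w^3 + 10w^2 − 16w − 160 = (−(1/22)w + 2/11)(−22w^2 − 308w − 880) + (0)
Last nonzero remainder: −22w^2 − 308w − 880. Dividing through by −22 gives the monic gcd w^2 + 14w + 40.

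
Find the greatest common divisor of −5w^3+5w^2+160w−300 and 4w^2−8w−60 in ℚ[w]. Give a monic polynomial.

Repeated division with remainder:
  −5w^3+5w^2+160w−300 = (−(5/4)w−5/4)(4w^2−8w−60) + (75w−375)
  4w^2−8w−60 = ((4/75)w+4/25)(75w−375) + (0)
Last nonzero remainder: 75w−375. Dividing through by 75 gives the monic gcd w−5.

w−5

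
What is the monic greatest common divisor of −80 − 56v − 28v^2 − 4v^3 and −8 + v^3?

4 + 2v + v^2

Repeated division with remainder:
  −4v^3 − 28v^2 − 56v − 80 = (−4)(v^3 − 8) + (−28v^2 − 56v − 112)
  v^3 − 8 = (−(1/28)v + 1/14)(−28v^2 − 56v − 112) + (0)
Last nonzero remainder: −28v^2 − 56v − 112. Dividing through by −28 gives the monic gcd v^2 + 2v + 4.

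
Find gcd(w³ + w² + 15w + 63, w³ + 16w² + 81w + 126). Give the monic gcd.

w + 3

Repeated division with remainder:
  w³ + w² + 15w + 63 = (w³ + 16w² + 81w + 126) + (-15w² - 66w - 63)
  w³ + 16w² + 81w + 126 = (-(1/15)w - 58/75)(-15w² - 66w - 63) + ((644/25)w + 1932/25)
  -15w² - 66w - 63 = (-(375/644)w - 75/92)((644/25)w + 1932/25) + (0)
Last nonzero remainder: (644/25)w + 1932/25. Dividing through by 644/25 gives the monic gcd w + 3.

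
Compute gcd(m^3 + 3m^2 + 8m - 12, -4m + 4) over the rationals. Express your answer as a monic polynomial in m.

Repeated division with remainder:
  m^3 + 3m^2 + 8m - 12 = (-(1/4)m^2 - m - 3)(-4m + 4) + (0)
Last nonzero remainder: -4m + 4. Dividing through by -4 gives the monic gcd m - 1.

m - 1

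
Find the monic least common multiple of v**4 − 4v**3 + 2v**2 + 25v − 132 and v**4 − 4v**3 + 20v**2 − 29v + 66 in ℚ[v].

v**6 − 5v**5 + 12v**4 − v**3 − 145v**2 + 282v − 792

Euclidean algorithm in ℚ[v]:
  v**4 − 4v**3 + 2v**2 + 25v − 132 = (v**4 − 4v**3 + 20v**2 − 29v + 66) + (−18v**2 + 54v − 198)
  v**4 − 4v**3 + 20v**2 − 29v + 66 = (−(1/18)v**2 + (1/18)v − 1/3)(−18v**2 + 54v − 198) + (0)
Last nonzero remainder: −18v**2 + 54v − 198. Dividing through by −18 gives the monic gcd v**2 − 3v + 11.
Then lcm(f, g) = f·g / gcd(f, g); expanding and making the result monic gives the answer.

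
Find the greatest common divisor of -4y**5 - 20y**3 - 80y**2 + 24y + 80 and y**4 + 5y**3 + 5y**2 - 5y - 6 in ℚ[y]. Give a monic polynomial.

Euclidean algorithm in ℚ[y]:
  -4y**5 - 20y**3 - 80y**2 + 24y + 80 = (-4y + 20)(y**4 + 5y**3 + 5y**2 - 5y - 6) + (-100y**3 - 200y**2 + 100y + 200)
  y**4 + 5y**3 + 5y**2 - 5y - 6 = (-(1/100)y - 3/100)(-100y**3 - 200y**2 + 100y + 200) + (0)
Last nonzero remainder: -100y**3 - 200y**2 + 100y + 200. Dividing through by -100 gives the monic gcd y**3 + 2y**2 - y - 2.

y**3 + 2y**2 - y - 2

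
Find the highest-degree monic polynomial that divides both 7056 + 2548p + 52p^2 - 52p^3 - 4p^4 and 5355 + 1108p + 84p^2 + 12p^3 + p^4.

63 + 16p + p^2

Apply the Euclidean algorithm:
  -4p^4 - 52p^3 + 52p^2 + 2548p + 7056 = (-4)(p^4 + 12p^3 + 84p^2 + 1108p + 5355) + (-4p^3 + 388p^2 + 6980p + 28476)
  p^4 + 12p^3 + 84p^2 + 1108p + 5355 = (-(1/4)p - 109/4)(-4p^3 + 388p^2 + 6980p + 28476) + (12402p^2 + 198432p + 781326)
  -4p^3 + 388p^2 + 6980p + 28476 = (-(2/6201)p + 226/6201)(12402p^2 + 198432p + 781326) + (0)
Last nonzero remainder: 12402p^2 + 198432p + 781326. Dividing through by 12402 gives the monic gcd p^2 + 16p + 63.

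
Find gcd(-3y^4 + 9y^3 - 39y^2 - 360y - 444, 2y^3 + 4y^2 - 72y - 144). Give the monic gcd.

y + 2

Repeated division with remainder:
  -3y^4 + 9y^3 - 39y^2 - 360y - 444 = (-(3/2)y + 15/2)(2y^3 + 4y^2 - 72y - 144) + (-177y^2 - 36y + 636)
  2y^3 + 4y^2 - 72y - 144 = (-(2/177)y - 212/10443)(-177y^2 - 36y + 636) + (-(228160/3481)y - 456320/3481)
  -177y^2 - 36y + 636 = ((616137/228160)y - 553479/114080)(-(228160/3481)y - 456320/3481) + (0)
Last nonzero remainder: -(228160/3481)y - 456320/3481. Dividing through by -228160/3481 gives the monic gcd y + 2.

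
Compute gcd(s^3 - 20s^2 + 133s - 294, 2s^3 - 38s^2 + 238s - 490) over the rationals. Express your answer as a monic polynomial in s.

s^2 - 14s + 49

By polynomial division,
  s^3 - 20s^2 + 133s - 294 = (1/2)(2s^3 - 38s^2 + 238s - 490) + (-s^2 + 14s - 49)
  2s^3 - 38s^2 + 238s - 490 = (-2s + 10)(-s^2 + 14s - 49) + (0)
Last nonzero remainder: -s^2 + 14s - 49. Dividing through by -1 gives the monic gcd s^2 - 14s + 49.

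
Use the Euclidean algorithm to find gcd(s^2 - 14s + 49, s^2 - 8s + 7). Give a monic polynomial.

Repeated division with remainder:
  s^2 - 14s + 49 = (s^2 - 8s + 7) + (-6s + 42)
  s^2 - 8s + 7 = (-(1/6)s + 1/6)(-6s + 42) + (0)
Last nonzero remainder: -6s + 42. Dividing through by -6 gives the monic gcd s - 7.

s - 7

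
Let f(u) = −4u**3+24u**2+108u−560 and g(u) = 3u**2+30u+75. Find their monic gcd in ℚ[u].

u+5

Apply the Euclidean algorithm:
  −4u**3+24u**2+108u−560 = (−(4/3)u+64/3)(3u**2+30u+75) + (−432u−2160)
  3u**2+30u+75 = (−(1/144)u−5/144)(−432u−2160) + (0)
Last nonzero remainder: −432u−2160. Dividing through by −432 gives the monic gcd u+5.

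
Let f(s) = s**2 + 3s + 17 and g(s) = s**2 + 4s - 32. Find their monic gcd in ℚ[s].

1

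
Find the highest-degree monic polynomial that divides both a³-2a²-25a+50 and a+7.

1

Apply the Euclidean algorithm:
  a³-2a²-25a+50 = (a²-9a+38)(a+7) + (-216)
  a+7 = (-(1/216)a-7/216)(-216) + (0)
The last nonzero remainder is the constant -216, so the polynomials are coprime and gcd = 1.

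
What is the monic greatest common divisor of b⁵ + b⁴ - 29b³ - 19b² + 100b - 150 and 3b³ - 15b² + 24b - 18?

Euclidean algorithm in ℚ[b]:
  b⁵ + b⁴ - 29b³ - 19b² + 100b - 150 = ((1/3)b² + 2b - 7/3)(3b³ - 15b² + 24b - 18) + (-96b² + 192b - 192)
  3b³ - 15b² + 24b - 18 = (-(1/32)b + 3/32)(-96b² + 192b - 192) + (0)
Last nonzero remainder: -96b² + 192b - 192. Dividing through by -96 gives the monic gcd b² - 2b + 2.

b² - 2b + 2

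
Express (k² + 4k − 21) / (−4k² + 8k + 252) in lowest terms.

(−k + 3)/(4k − 36)

Euclidean algorithm in ℚ[k]:
  k² + 4k − 21 = (−1/4)(−4k² + 8k + 252) + (6k + 42)
  −4k² + 8k + 252 = (−(2/3)k + 6)(6k + 42) + (0)
Last nonzero remainder: 6k + 42. Dividing through by 6 gives the monic gcd k + 7.
Cancel k + 7 from numerator and denominator to get the reduced form.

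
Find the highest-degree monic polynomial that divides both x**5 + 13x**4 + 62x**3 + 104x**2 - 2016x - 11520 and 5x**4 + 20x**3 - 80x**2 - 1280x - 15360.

Repeated division with remainder:
  x**5 + 13x**4 + 62x**3 + 104x**2 - 2016x - 11520 = ((1/5)x + 9/5)(5x**4 + 20x**3 - 80x**2 - 1280x - 15360) + (42x**3 + 504x**2 + 3360x + 16128)
  5x**4 + 20x**3 - 80x**2 - 1280x - 15360 = ((5/42)x - 20/21)(42x**3 + 504x**2 + 3360x + 16128) + (0)
Last nonzero remainder: 42x**3 + 504x**2 + 3360x + 16128. Dividing through by 42 gives the monic gcd x**3 + 12x**2 + 80x + 384.

x**3 + 12x**2 + 80x + 384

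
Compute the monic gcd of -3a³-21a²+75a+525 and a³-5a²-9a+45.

By polynomial division,
  -3a³-21a²+75a+525 = (-3)(a³-5a²-9a+45) + (-36a²+48a+660)
  a³-5a²-9a+45 = (-(1/36)a+11/108)(-36a²+48a+660) + ((40/9)a-200/9)
  -36a²+48a+660 = (-(81/10)a-297/10)((40/9)a-200/9) + (0)
Last nonzero remainder: (40/9)a-200/9. Dividing through by 40/9 gives the monic gcd a-5.

a-5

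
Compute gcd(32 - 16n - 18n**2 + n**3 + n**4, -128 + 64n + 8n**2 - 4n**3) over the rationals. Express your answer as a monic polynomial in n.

-16 + n**2

Apply the Euclidean algorithm:
  n**4 + n**3 - 18n**2 - 16n + 32 = (-(1/4)n - 3/4)(-4n**3 + 8n**2 + 64n - 128) + (4n**2 - 64)
  -4n**3 + 8n**2 + 64n - 128 = (-n + 2)(4n**2 - 64) + (0)
Last nonzero remainder: 4n**2 - 64. Dividing through by 4 gives the monic gcd n**2 - 16.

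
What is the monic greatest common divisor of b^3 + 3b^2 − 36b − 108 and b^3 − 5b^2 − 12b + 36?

b^2 − 3b − 18

Euclidean algorithm in ℚ[b]:
  b^3 + 3b^2 − 36b − 108 = (b^3 − 5b^2 − 12b + 36) + (8b^2 − 24b − 144)
  b^3 − 5b^2 − 12b + 36 = ((1/8)b − 1/4)(8b^2 − 24b − 144) + (0)
Last nonzero remainder: 8b^2 − 24b − 144. Dividing through by 8 gives the monic gcd b^2 − 3b − 18.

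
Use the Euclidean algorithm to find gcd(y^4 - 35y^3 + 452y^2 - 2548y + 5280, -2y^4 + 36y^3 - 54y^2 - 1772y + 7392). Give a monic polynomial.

Repeated division with remainder:
  y^4 - 35y^3 + 452y^2 - 2548y + 5280 = (-1/2)(-2y^4 + 36y^3 - 54y^2 - 1772y + 7392) + (-17y^3 + 425y^2 - 3434y + 8976)
  -2y^4 + 36y^3 - 54y^2 - 1772y + 7392 = ((2/17)y + 14/17)(-17y^3 + 425y^2 - 3434y + 8976) + (0)
Last nonzero remainder: -17y^3 + 425y^2 - 3434y + 8976. Dividing through by -17 gives the monic gcd y^3 - 25y^2 + 202y - 528.

y^3 - 25y^2 + 202y - 528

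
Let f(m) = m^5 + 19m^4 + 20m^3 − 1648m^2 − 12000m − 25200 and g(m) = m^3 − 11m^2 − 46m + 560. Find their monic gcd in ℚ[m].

m^2 − 3m − 70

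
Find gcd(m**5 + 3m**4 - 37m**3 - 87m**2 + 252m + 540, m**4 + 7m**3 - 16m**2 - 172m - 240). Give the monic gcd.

m**3 + 3m**2 - 28m - 60

By polynomial division,
  m**5 + 3m**4 - 37m**3 - 87m**2 + 252m + 540 = (m - 4)(m**4 + 7m**3 - 16m**2 - 172m - 240) + (7m**3 + 21m**2 - 196m - 420)
  m**4 + 7m**3 - 16m**2 - 172m - 240 = ((1/7)m + 4/7)(7m**3 + 21m**2 - 196m - 420) + (0)
Last nonzero remainder: 7m**3 + 21m**2 - 196m - 420. Dividing through by 7 gives the monic gcd m**3 + 3m**2 - 28m - 60.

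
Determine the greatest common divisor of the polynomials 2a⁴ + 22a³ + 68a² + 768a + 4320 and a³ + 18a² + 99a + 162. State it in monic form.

Euclidean algorithm in ℚ[a]:
  2a⁴ + 22a³ + 68a² + 768a + 4320 = (2a − 14)(a³ + 18a² + 99a + 162) + (122a² + 1830a + 6588)
  a³ + 18a² + 99a + 162 = ((1/122)a + 3/122)(122a² + 1830a + 6588) + (0)
Last nonzero remainder: 122a² + 1830a + 6588. Dividing through by 122 gives the monic gcd a² + 15a + 54.

a² + 15a + 54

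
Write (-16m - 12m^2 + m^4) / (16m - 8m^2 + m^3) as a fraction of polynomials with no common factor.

By polynomial division,
  m^4 - 12m^2 - 16m = (m + 8)(m^3 - 8m^2 + 16m) + (36m^2 - 144m)
  m^3 - 8m^2 + 16m = ((1/36)m - 1/9)(36m^2 - 144m) + (0)
Last nonzero remainder: 36m^2 - 144m. Dividing through by 36 gives the monic gcd m^2 - 4m.
Cancel m^2 - 4m from numerator and denominator to get the reduced form.

(4 + 4m + m^2)/(-4 + m)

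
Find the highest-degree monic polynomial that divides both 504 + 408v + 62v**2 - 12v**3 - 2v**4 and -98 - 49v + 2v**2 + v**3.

Euclidean algorithm in ℚ[v]:
  -2v**4 - 12v**3 + 62v**2 + 408v + 504 = (-2v - 8)(v**3 + 2v**2 - 49v - 98) + (-20v**2 - 180v - 280)
  v**3 + 2v**2 - 49v - 98 = (-(1/20)v + 7/20)(-20v**2 - 180v - 280) + (0)
Last nonzero remainder: -20v**2 - 180v - 280. Dividing through by -20 gives the monic gcd v**2 + 9v + 14.

14 + 9v + v**2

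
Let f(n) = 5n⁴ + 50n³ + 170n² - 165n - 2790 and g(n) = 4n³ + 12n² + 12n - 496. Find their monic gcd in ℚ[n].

By polynomial division,
  5n⁴ + 50n³ + 170n² - 165n - 2790 = ((5/4)n + 35/4)(4n³ + 12n² + 12n - 496) + (50n² + 350n + 1550)
  4n³ + 12n² + 12n - 496 = ((2/25)n - 8/25)(50n² + 350n + 1550) + (0)
Last nonzero remainder: 50n² + 350n + 1550. Dividing through by 50 gives the monic gcd n² + 7n + 31.

n² + 7n + 31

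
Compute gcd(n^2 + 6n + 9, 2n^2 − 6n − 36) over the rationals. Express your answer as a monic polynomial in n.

By polynomial division,
  n^2 + 6n + 9 = (1/2)(2n^2 − 6n − 36) + (9n + 27)
  2n^2 − 6n − 36 = ((2/9)n − 4/3)(9n + 27) + (0)
Last nonzero remainder: 9n + 27. Dividing through by 9 gives the monic gcd n + 3.

n + 3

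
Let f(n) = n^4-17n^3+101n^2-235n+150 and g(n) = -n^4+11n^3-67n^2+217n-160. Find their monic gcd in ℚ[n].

n^2-6n+5

Apply the Euclidean algorithm:
  n^4-17n^3+101n^2-235n+150 = (-1)(-n^4+11n^3-67n^2+217n-160) + (-6n^3+34n^2-18n-10)
  -n^4+11n^3-67n^2+217n-160 = ((1/6)n-8/9)(-6n^3+34n^2-18n-10) + (-(304/9)n^2+(608/3)n-1520/9)
  -6n^3+34n^2-18n-10 = ((27/152)n+9/152)(-(304/9)n^2+(608/3)n-1520/9) + (0)
Last nonzero remainder: -(304/9)n^2+(608/3)n-1520/9. Dividing through by -304/9 gives the monic gcd n^2-6n+5.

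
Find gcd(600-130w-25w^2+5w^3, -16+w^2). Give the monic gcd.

-4+w

Repeated division with remainder:
  5w^3-25w^2-130w+600 = (5w-25)(w^2-16) + (-50w+200)
  w^2-16 = (-(1/50)w-2/25)(-50w+200) + (0)
Last nonzero remainder: -50w+200. Dividing through by -50 gives the monic gcd w-4.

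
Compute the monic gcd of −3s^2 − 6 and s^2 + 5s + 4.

Repeated division with remainder:
  −3s^2 − 6 = (−3)(s^2 + 5s + 4) + (15s + 6)
  s^2 + 5s + 4 = ((1/15)s + 23/75)(15s + 6) + (54/25)
  15s + 6 = ((125/18)s + 25/9)(54/25) + (0)
The last nonzero remainder is the constant 54/25, so the polynomials are coprime and gcd = 1.

1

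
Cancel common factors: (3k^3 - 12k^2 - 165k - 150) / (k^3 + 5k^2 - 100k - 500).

Apply the Euclidean algorithm:
  3k^3 - 12k^2 - 165k - 150 = (3)(k^3 + 5k^2 - 100k - 500) + (-27k^2 + 135k + 1350)
  k^3 + 5k^2 - 100k - 500 = (-(1/27)k - 10/27)(-27k^2 + 135k + 1350) + (0)
Last nonzero remainder: -27k^2 + 135k + 1350. Dividing through by -27 gives the monic gcd k^2 - 5k - 50.
Cancel k^2 - 5k - 50 from numerator and denominator to get the reduced form.

(3k + 3)/(k + 10)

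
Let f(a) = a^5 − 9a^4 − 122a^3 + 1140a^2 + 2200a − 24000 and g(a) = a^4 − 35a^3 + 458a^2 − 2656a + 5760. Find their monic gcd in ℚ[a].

a^2 − 18a + 80

Apply the Euclidean algorithm:
  a^5 − 9a^4 − 122a^3 + 1140a^2 + 2200a − 24000 = (a + 26)(a^4 − 35a^3 + 458a^2 − 2656a + 5760) + (330a^3 − 8112a^2 + 65496a − 173760)
  a^4 − 35a^3 + 458a^2 − 2656a + 5760 = ((1/330)a − 191/6050)(330a^3 − 8112a^2 + 65496a − 173760) + ((10374/3025)a^2 − (186732/3025)a + 165984/605)
  330a^3 − 8112a^2 + 65496a − 173760 = ((166375/1729)a − 1095050/1729)((10374/3025)a^2 − (186732/3025)a + 165984/605) + (0)
Last nonzero remainder: (10374/3025)a^2 − (186732/3025)a + 165984/605. Dividing through by 10374/3025 gives the monic gcd a^2 − 18a + 80.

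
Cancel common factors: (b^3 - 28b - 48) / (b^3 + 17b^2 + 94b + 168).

(b^2 - 4b - 12)/(b^2 + 13b + 42)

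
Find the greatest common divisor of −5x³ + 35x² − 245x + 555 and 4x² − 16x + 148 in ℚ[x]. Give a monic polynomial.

Euclidean algorithm in ℚ[x]:
  −5x³ + 35x² − 245x + 555 = (−(5/4)x + 15/4)(4x² − 16x + 148) + (0)
Last nonzero remainder: 4x² − 16x + 148. Dividing through by 4 gives the monic gcd x² − 4x + 37.

x² − 4x + 37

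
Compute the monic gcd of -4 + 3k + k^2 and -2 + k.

1

Euclidean algorithm in ℚ[k]:
  k^2 + 3k - 4 = (k + 5)(k - 2) + (6)
  k - 2 = ((1/6)k - 1/3)(6) + (0)
The last nonzero remainder is the constant 6, so the polynomials are coprime and gcd = 1.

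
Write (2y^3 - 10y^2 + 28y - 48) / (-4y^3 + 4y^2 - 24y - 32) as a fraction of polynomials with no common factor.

Apply the Euclidean algorithm:
  2y^3 - 10y^2 + 28y - 48 = (-1/2)(-4y^3 + 4y^2 - 24y - 32) + (-8y^2 + 16y - 64)
  -4y^3 + 4y^2 - 24y - 32 = ((1/2)y + 1/2)(-8y^2 + 16y - 64) + (0)
Last nonzero remainder: -8y^2 + 16y - 64. Dividing through by -8 gives the monic gcd y^2 - 2y + 8.
Cancel y^2 - 2y + 8 from numerator and denominator to get the reduced form.

(-y + 3)/(2y + 2)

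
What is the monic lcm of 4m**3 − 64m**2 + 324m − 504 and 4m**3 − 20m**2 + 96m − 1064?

Apply the Euclidean algorithm:
  4m**3 − 64m**2 + 324m − 504 = (4m**3 − 20m**2 + 96m − 1064) + (−44m**2 + 228m + 560)
  4m**3 − 20m**2 + 96m − 1064 = (−(1/11)m − 2/121)(−44m**2 + 228m + 560) + ((18232/121)m − 127624/121)
  −44m**2 + 228m + 560 = (−(1331/4558)m − 1210/2279)((18232/121)m − 127624/121) + (0)
Last nonzero remainder: (18232/121)m − 127624/121. Dividing through by 18232/121 gives the monic gcd m − 7.
Then lcm(f, g) = f·g / gcd(f, g); expanding and making the result monic gives the answer.

m**5 − 14m**4 + 87m**3 − 572m**2 + 2826m − 4788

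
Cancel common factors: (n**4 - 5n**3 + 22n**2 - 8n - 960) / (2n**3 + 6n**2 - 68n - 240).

Euclidean algorithm in ℚ[n]:
  n**4 - 5n**3 + 22n**2 - 8n - 960 = ((1/2)n - 4)(2n**3 + 6n**2 - 68n - 240) + (80n**2 - 160n - 1920)
  2n**3 + 6n**2 - 68n - 240 = ((1/40)n + 1/8)(80n**2 - 160n - 1920) + (0)
Last nonzero remainder: 80n**2 - 160n - 1920. Dividing through by 80 gives the monic gcd n**2 - 2n - 24.
Cancel n**2 - 2n - 24 from numerator and denominator to get the reduced form.

(n**2 - 3n + 40)/(2n + 10)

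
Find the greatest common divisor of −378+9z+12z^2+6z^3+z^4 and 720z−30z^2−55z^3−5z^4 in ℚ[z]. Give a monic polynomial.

Repeated division with remainder:
  z^4+6z^3+12z^2+9z−378 = (−1/5)(−5z^4−55z^3−30z^2+720z) + (−5z^3+6z^2+153z−378)
  −5z^4−55z^3−30z^2+720z = (z+61/5)(−5z^3+6z^2+153z−378) + (−(1281/5)z^2−(3843/5)z+23058/5)
  −5z^3+6z^2+153z−378 = ((25/1281)z−5/61)(−(1281/5)z^2−(3843/5)z+23058/5) + (0)
Last nonzero remainder: −(1281/5)z^2−(3843/5)z+23058/5. Dividing through by −1281/5 gives the monic gcd z^2+3z−18.

−18+3z+z^2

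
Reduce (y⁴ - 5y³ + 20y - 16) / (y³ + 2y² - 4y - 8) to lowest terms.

Repeated division with remainder:
  y⁴ - 5y³ + 20y - 16 = (y - 7)(y³ + 2y² - 4y - 8) + (18y² - 72)
  y³ + 2y² - 4y - 8 = ((1/18)y + 1/9)(18y² - 72) + (0)
Last nonzero remainder: 18y² - 72. Dividing through by 18 gives the monic gcd y² - 4.
Cancel y² - 4 from numerator and denominator to get the reduced form.

(y² - 5y + 4)/(y + 2)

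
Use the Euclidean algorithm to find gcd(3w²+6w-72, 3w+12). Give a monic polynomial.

Repeated division with remainder:
  3w²+6w-72 = (w-2)(3w+12) + (-48)
  3w+12 = (-(1/16)w-1/4)(-48) + (0)
The last nonzero remainder is the constant -48, so the polynomials are coprime and gcd = 1.

1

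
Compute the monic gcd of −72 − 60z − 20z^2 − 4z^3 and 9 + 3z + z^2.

By polynomial division,
  −4z^3 − 20z^2 − 60z − 72 = (−4z − 8)(z^2 + 3z + 9) + (0)
The last nonzero remainder z^2 + 3z + 9 is already monic.

9 + 3z + z^2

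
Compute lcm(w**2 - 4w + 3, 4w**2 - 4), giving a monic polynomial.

w**3 - 3w**2 - w + 3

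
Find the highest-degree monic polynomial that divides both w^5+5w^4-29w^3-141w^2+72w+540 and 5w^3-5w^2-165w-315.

Apply the Euclidean algorithm:
  w^5+5w^4-29w^3-141w^2+72w+540 = ((1/5)w^2+(6/5)w+2)(5w^3-5w^2-165w-315) + (130w^2+780w+1170)
  5w^3-5w^2-165w-315 = ((1/26)w-7/26)(130w^2+780w+1170) + (0)
Last nonzero remainder: 130w^2+780w+1170. Dividing through by 130 gives the monic gcd w^2+6w+9.

w^2+6w+9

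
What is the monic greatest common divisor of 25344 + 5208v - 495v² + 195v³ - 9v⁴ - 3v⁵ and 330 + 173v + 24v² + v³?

33 + 14v + v²

Euclidean algorithm in ℚ[v]:
  -3v⁵ - 9v⁴ + 195v³ - 495v² + 5208v + 25344 = (-3v² + 63v - 798)(v³ + 24v² + 173v + 330) + (8748v² + 122472v + 288684)
  v³ + 24v² + 173v + 330 = ((1/8748)v + 5/4374)(8748v² + 122472v + 288684) + (0)
Last nonzero remainder: 8748v² + 122472v + 288684. Dividing through by 8748 gives the monic gcd v² + 14v + 33.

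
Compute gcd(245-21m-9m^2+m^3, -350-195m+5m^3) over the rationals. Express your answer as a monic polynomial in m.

-35-2m+m^2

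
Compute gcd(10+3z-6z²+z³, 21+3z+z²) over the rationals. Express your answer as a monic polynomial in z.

1

Repeated division with remainder:
  z³-6z²+3z+10 = (z-9)(z²+3z+21) + (9z+199)
  z²+3z+21 = ((1/9)z-172/81)(9z+199) + (35929/81)
  9z+199 = ((729/35929)z+16119/35929)(35929/81) + (0)
The last nonzero remainder is the constant 35929/81, so the polynomials are coprime and gcd = 1.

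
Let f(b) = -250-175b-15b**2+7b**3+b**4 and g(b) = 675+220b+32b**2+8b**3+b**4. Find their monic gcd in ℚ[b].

25+10b+b**2

Apply the Euclidean algorithm:
  b**4+7b**3-15b**2-175b-250 = (b**4+8b**3+32b**2+220b+675) + (-b**3-47b**2-395b-925)
  b**4+8b**3+32b**2+220b+675 = (-b+39)(-b**3-47b**2-395b-925) + (1470b**2+14700b+36750)
  -b**3-47b**2-395b-925 = (-(1/1470)b-37/1470)(1470b**2+14700b+36750) + (0)
Last nonzero remainder: 1470b**2+14700b+36750. Dividing through by 1470 gives the monic gcd b**2+10b+25.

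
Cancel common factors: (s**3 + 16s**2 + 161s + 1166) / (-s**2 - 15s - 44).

Euclidean algorithm in ℚ[s]:
  s**3 + 16s**2 + 161s + 1166 = (-s - 1)(-s**2 - 15s - 44) + (102s + 1122)
  -s**2 - 15s - 44 = (-(1/102)s - 2/51)(102s + 1122) + (0)
Last nonzero remainder: 102s + 1122. Dividing through by 102 gives the monic gcd s + 11.
Cancel s + 11 from numerator and denominator to get the reduced form.

(-s**2 - 5s - 106)/(s + 4)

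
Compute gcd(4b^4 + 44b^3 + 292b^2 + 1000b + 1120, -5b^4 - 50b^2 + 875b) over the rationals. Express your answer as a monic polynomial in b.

Apply the Euclidean algorithm:
  4b^4 + 44b^3 + 292b^2 + 1000b + 1120 = (-4/5)(-5b^4 - 50b^2 + 875b) + (44b^3 + 252b^2 + 1700b + 1120)
  -5b^4 - 50b^2 + 875b = (-(5/44)b + 315/484)(44b^3 + 252b^2 + 1700b + 1120) + (-(2520/121)b^2 - (12600/121)b - 88200/121)
  44b^3 + 252b^2 + 1700b + 1120 = (-(1331/630)b - 484/315)(-(2520/121)b^2 - (12600/121)b - 88200/121) + (0)
Last nonzero remainder: -(2520/121)b^2 - (12600/121)b - 88200/121. Dividing through by -2520/121 gives the monic gcd b^2 + 5b + 35.

b^2 + 5b + 35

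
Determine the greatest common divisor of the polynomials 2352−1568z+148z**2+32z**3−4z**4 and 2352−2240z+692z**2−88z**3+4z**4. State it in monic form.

−84+68z−15z**2+z**3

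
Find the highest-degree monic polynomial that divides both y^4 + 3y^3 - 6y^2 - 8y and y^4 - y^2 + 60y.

y^2 + 4y

Euclidean algorithm in ℚ[y]:
  y^4 + 3y^3 - 6y^2 - 8y = (y^4 - y^2 + 60y) + (3y^3 - 5y^2 - 68y)
  y^4 - y^2 + 60y = ((1/3)y + 5/9)(3y^3 - 5y^2 - 68y) + ((220/9)y^2 + (880/9)y)
  3y^3 - 5y^2 - 68y = ((27/220)y - 153/220)((220/9)y^2 + (880/9)y) + (0)
Last nonzero remainder: (220/9)y^2 + (880/9)y. Dividing through by 220/9 gives the monic gcd y^2 + 4y.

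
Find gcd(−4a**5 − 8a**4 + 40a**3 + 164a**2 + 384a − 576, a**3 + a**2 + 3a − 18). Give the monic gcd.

Repeated division with remainder:
  −4a**5 − 8a**4 + 40a**3 + 164a**2 + 384a − 576 = (−4a**2 − 4a + 56)(a**3 + a**2 + 3a − 18) + (48a**2 + 144a + 432)
  a**3 + a**2 + 3a − 18 = ((1/48)a − 1/24)(48a**2 + 144a + 432) + (0)
Last nonzero remainder: 48a**2 + 144a + 432. Dividing through by 48 gives the monic gcd a**2 + 3a + 9.

a**2 + 3a + 9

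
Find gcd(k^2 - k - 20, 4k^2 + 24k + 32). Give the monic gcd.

Apply the Euclidean algorithm:
  k^2 - k - 20 = (1/4)(4k^2 + 24k + 32) + (-7k - 28)
  4k^2 + 24k + 32 = (-(4/7)k - 8/7)(-7k - 28) + (0)
Last nonzero remainder: -7k - 28. Dividing through by -7 gives the monic gcd k + 4.

k + 4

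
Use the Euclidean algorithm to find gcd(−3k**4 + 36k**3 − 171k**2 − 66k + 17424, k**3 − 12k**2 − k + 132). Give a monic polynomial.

By polynomial division,
  −3k**4 + 36k**3 − 171k**2 − 66k + 17424 = (−3k)(k**3 − 12k**2 − k + 132) + (−174k**2 + 330k + 17424)
  k**3 − 12k**2 − k + 132 = (−(1/174)k + 293/5046)(−174k**2 + 330k + 17424) + ((67260/841)k − 739860/841)
  −174k**2 + 330k + 17424 = (−(24389/11210)k − 111012/5605)((67260/841)k − 739860/841) + (0)
Last nonzero remainder: (67260/841)k − 739860/841. Dividing through by 67260/841 gives the monic gcd k − 11.

k − 11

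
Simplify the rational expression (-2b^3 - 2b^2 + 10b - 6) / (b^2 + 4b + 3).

By polynomial division,
  -2b^3 - 2b^2 + 10b - 6 = (-2b + 6)(b^2 + 4b + 3) + (-8b - 24)
  b^2 + 4b + 3 = (-(1/8)b - 1/8)(-8b - 24) + (0)
Last nonzero remainder: -8b - 24. Dividing through by -8 gives the monic gcd b + 3.
Cancel b + 3 from numerator and denominator to get the reduced form.

(-2b^2 + 4b - 2)/(b + 1)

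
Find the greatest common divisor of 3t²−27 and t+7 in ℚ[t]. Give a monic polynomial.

1

Repeated division with remainder:
  3t²−27 = (3t−21)(t+7) + (120)
  t+7 = ((1/120)t+7/120)(120) + (0)
The last nonzero remainder is the constant 120, so the polynomials are coprime and gcd = 1.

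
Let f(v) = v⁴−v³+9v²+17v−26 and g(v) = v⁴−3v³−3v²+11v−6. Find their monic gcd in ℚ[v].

v²+v−2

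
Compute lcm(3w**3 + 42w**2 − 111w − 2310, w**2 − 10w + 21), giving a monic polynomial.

w**4 + 11w**3 − 79w**2 − 659w + 2310

By polynomial division,
  3w**3 + 42w**2 − 111w − 2310 = (3w + 72)(w**2 − 10w + 21) + (546w − 3822)
  w**2 − 10w + 21 = ((1/546)w − 1/182)(546w − 3822) + (0)
Last nonzero remainder: 546w − 3822. Dividing through by 546 gives the monic gcd w − 7.
Then lcm(f, g) = f·g / gcd(f, g); expanding and making the result monic gives the answer.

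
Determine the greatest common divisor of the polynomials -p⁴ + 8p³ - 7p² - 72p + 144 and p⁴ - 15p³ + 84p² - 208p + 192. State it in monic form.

Repeated division with remainder:
  -p⁴ + 8p³ - 7p² - 72p + 144 = (-1)(p⁴ - 15p³ + 84p² - 208p + 192) + (-7p³ + 77p² - 280p + 336)
  p⁴ - 15p³ + 84p² - 208p + 192 = (-(1/7)p + 4/7)(-7p³ + 77p² - 280p + 336) + (0)
Last nonzero remainder: -7p³ + 77p² - 280p + 336. Dividing through by -7 gives the monic gcd p³ - 11p² + 40p - 48.

p³ - 11p² + 40p - 48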